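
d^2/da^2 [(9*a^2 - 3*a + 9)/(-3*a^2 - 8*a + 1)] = 6*(81*a^3 - 108*a^2 - 207*a - 196)/(27*a^6 + 216*a^5 + 549*a^4 + 368*a^3 - 183*a^2 + 24*a - 1)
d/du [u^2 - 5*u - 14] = 2*u - 5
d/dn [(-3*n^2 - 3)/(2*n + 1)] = 6*(-n^2 - n + 1)/(4*n^2 + 4*n + 1)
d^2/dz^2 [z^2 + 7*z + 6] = 2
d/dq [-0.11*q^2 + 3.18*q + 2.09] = 3.18 - 0.22*q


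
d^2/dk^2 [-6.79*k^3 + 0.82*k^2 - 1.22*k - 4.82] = 1.64 - 40.74*k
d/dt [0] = 0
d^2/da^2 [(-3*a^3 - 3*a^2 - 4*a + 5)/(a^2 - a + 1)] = 2*(-7*a^3 + 33*a^2 - 12*a - 7)/(a^6 - 3*a^5 + 6*a^4 - 7*a^3 + 6*a^2 - 3*a + 1)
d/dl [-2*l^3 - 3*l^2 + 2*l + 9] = -6*l^2 - 6*l + 2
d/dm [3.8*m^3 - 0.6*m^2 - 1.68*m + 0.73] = 11.4*m^2 - 1.2*m - 1.68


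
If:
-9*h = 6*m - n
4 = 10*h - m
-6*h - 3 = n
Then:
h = 7/25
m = -6/5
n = -117/25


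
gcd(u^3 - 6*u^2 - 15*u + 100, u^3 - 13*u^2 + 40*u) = u - 5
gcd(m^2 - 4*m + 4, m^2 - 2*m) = m - 2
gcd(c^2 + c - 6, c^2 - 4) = c - 2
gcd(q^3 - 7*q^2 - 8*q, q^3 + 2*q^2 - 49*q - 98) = 1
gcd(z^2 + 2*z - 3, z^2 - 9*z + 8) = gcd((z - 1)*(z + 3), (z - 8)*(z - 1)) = z - 1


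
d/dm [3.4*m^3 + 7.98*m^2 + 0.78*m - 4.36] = 10.2*m^2 + 15.96*m + 0.78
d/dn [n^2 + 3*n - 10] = 2*n + 3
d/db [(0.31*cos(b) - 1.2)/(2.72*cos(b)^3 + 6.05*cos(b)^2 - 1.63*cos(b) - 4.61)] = (1.6864*cos(b)^3 - 7.9165*cos(b)^2 - 14.52*cos(b) + 3.3851)*sin(b)/(7.3984*cos(b)^6 + 32.912*cos(b)^5 + 27.7353*cos(b)^4 - 44.8014*cos(b)^3 - 53.1241*cos(b)^2 + 15.0286*cos(b) + 21.2521)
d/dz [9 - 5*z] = -5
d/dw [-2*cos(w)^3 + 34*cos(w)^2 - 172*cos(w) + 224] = 2*(3*cos(w)^2 - 34*cos(w) + 86)*sin(w)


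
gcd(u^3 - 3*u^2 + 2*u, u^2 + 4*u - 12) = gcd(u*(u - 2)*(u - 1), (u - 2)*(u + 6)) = u - 2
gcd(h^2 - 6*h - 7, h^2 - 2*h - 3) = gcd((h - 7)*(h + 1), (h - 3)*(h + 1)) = h + 1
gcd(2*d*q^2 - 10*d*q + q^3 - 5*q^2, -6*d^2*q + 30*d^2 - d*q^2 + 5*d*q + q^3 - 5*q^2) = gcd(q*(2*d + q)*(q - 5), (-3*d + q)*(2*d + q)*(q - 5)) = 2*d*q - 10*d + q^2 - 5*q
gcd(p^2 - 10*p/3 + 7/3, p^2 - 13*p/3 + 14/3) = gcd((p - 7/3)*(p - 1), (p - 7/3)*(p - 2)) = p - 7/3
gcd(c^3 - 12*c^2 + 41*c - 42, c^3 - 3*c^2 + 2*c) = c - 2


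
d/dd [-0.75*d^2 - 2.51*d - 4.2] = -1.5*d - 2.51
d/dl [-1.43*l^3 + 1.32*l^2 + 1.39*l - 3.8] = -4.29*l^2 + 2.64*l + 1.39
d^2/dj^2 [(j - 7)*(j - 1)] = 2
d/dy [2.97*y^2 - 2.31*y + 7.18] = 5.94*y - 2.31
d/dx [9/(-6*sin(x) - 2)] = 27*cos(x)/(2*(3*sin(x) + 1)^2)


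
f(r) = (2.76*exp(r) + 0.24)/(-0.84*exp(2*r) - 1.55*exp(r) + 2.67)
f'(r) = (2.76*exp(r) + 0.24)*(1.68*exp(2*r) + 1.55*exp(r))/(-0.84*exp(2*r) - 1.55*exp(r) + 2.67)^2 + 2.76*exp(r)/(-0.84*exp(2*r) - 1.55*exp(r) + 2.67)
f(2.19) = -0.32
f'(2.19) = 0.29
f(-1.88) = 0.27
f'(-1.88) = 0.21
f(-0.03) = 7.79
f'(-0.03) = 71.29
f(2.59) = -0.22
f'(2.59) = 0.20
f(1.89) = -0.42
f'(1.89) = 0.38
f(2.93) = -0.16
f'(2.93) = 0.15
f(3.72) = -0.08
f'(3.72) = 0.07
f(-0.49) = 1.37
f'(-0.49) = 2.75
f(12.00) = 0.00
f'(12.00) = 0.00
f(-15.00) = 0.09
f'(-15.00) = 0.00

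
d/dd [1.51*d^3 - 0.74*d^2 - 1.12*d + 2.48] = 4.53*d^2 - 1.48*d - 1.12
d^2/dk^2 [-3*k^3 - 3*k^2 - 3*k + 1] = -18*k - 6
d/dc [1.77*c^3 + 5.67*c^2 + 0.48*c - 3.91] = 5.31*c^2 + 11.34*c + 0.48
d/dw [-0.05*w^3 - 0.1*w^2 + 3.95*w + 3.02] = -0.15*w^2 - 0.2*w + 3.95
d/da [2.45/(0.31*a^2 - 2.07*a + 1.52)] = (5.0715 - 1.519*a)/(0.31*a^2 - 2.07*a + 1.52)^2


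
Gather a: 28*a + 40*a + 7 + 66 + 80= 68*a + 153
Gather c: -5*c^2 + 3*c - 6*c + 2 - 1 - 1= -5*c^2 - 3*c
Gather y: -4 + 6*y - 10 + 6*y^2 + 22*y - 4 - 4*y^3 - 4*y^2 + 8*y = -4*y^3 + 2*y^2 + 36*y - 18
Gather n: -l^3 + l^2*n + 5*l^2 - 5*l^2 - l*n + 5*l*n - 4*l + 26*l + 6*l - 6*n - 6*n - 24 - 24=-l^3 + 28*l + n*(l^2 + 4*l - 12) - 48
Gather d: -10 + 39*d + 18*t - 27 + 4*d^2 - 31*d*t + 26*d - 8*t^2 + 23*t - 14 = 4*d^2 + d*(65 - 31*t) - 8*t^2 + 41*t - 51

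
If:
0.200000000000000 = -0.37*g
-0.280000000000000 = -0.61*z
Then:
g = -0.54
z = 0.46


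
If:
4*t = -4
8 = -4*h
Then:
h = -2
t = -1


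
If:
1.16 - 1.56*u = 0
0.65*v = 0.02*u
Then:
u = 0.74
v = 0.02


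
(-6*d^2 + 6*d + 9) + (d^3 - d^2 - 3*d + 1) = d^3 - 7*d^2 + 3*d + 10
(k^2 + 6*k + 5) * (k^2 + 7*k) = k^4 + 13*k^3 + 47*k^2 + 35*k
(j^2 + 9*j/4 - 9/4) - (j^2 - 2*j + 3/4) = 17*j/4 - 3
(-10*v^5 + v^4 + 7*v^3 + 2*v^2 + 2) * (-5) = 50*v^5 - 5*v^4 - 35*v^3 - 10*v^2 - 10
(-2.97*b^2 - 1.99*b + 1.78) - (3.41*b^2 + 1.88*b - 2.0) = -6.38*b^2 - 3.87*b + 3.78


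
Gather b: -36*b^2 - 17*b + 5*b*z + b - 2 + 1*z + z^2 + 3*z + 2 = -36*b^2 + b*(5*z - 16) + z^2 + 4*z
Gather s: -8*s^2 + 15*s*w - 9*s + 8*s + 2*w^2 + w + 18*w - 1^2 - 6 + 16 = -8*s^2 + s*(15*w - 1) + 2*w^2 + 19*w + 9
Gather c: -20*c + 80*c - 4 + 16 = 60*c + 12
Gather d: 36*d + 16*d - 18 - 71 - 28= 52*d - 117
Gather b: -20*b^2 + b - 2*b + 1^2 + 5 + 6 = -20*b^2 - b + 12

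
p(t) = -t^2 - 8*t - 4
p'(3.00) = -14.00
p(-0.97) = 2.82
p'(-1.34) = -5.32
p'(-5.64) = 3.28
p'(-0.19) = -7.62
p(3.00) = -37.00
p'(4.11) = -16.22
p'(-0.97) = -6.06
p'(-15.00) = 22.00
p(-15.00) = -109.00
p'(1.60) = -11.20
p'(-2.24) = -3.52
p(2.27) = -27.31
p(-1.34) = 4.92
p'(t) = -2*t - 8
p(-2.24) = 8.90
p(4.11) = -53.77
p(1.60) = -19.36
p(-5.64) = 9.31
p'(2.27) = -12.54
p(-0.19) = -2.52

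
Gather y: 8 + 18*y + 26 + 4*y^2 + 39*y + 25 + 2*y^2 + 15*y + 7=6*y^2 + 72*y + 66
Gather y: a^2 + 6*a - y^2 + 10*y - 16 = a^2 + 6*a - y^2 + 10*y - 16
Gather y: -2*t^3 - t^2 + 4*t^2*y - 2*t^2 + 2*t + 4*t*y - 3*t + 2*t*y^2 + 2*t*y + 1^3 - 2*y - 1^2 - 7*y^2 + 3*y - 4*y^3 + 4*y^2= -2*t^3 - 3*t^2 - t - 4*y^3 + y^2*(2*t - 3) + y*(4*t^2 + 6*t + 1)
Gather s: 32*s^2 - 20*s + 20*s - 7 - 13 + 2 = 32*s^2 - 18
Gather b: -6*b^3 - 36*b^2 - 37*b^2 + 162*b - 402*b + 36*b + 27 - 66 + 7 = -6*b^3 - 73*b^2 - 204*b - 32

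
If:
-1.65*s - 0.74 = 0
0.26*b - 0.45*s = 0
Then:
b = -0.78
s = -0.45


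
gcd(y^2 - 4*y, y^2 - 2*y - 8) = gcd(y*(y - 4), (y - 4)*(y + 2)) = y - 4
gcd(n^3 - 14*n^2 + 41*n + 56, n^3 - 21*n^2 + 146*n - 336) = n^2 - 15*n + 56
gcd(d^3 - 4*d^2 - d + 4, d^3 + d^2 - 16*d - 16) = d^2 - 3*d - 4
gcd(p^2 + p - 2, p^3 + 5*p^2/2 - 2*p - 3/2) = p - 1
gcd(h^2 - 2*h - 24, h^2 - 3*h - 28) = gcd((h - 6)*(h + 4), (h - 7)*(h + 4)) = h + 4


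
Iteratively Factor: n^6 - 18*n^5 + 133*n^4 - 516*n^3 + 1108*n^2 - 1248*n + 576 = (n - 2)*(n^5 - 16*n^4 + 101*n^3 - 314*n^2 + 480*n - 288) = (n - 4)*(n - 2)*(n^4 - 12*n^3 + 53*n^2 - 102*n + 72) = (n - 4)^2*(n - 2)*(n^3 - 8*n^2 + 21*n - 18) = (n - 4)^2*(n - 2)^2*(n^2 - 6*n + 9) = (n - 4)^2*(n - 3)*(n - 2)^2*(n - 3)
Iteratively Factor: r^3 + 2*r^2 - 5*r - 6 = (r + 1)*(r^2 + r - 6) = (r + 1)*(r + 3)*(r - 2)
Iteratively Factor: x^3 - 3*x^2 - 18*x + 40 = (x - 5)*(x^2 + 2*x - 8) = (x - 5)*(x - 2)*(x + 4)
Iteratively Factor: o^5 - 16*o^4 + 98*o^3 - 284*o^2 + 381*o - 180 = (o - 1)*(o^4 - 15*o^3 + 83*o^2 - 201*o + 180) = (o - 3)*(o - 1)*(o^3 - 12*o^2 + 47*o - 60) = (o - 3)^2*(o - 1)*(o^2 - 9*o + 20) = (o - 5)*(o - 3)^2*(o - 1)*(o - 4)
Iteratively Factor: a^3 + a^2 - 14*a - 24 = (a + 3)*(a^2 - 2*a - 8) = (a + 2)*(a + 3)*(a - 4)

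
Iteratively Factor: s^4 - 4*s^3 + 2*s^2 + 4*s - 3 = (s + 1)*(s^3 - 5*s^2 + 7*s - 3) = (s - 1)*(s + 1)*(s^2 - 4*s + 3) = (s - 3)*(s - 1)*(s + 1)*(s - 1)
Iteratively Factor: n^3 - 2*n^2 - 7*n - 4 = (n - 4)*(n^2 + 2*n + 1) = (n - 4)*(n + 1)*(n + 1)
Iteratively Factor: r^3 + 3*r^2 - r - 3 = (r - 1)*(r^2 + 4*r + 3) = (r - 1)*(r + 3)*(r + 1)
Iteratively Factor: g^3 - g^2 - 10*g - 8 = (g + 1)*(g^2 - 2*g - 8) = (g - 4)*(g + 1)*(g + 2)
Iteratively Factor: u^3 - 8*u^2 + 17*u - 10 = (u - 1)*(u^2 - 7*u + 10) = (u - 5)*(u - 1)*(u - 2)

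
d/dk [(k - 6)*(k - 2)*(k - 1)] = 3*k^2 - 18*k + 20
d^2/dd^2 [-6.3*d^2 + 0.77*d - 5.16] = -12.6000000000000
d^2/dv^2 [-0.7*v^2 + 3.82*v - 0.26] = -1.40000000000000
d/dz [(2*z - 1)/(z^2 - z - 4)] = (-2*z^2 + 2*z - 9)/(z^4 - 2*z^3 - 7*z^2 + 8*z + 16)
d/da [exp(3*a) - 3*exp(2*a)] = 3*(exp(a) - 2)*exp(2*a)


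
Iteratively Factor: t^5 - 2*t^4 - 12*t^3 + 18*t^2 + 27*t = (t + 3)*(t^4 - 5*t^3 + 3*t^2 + 9*t) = t*(t + 3)*(t^3 - 5*t^2 + 3*t + 9) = t*(t + 1)*(t + 3)*(t^2 - 6*t + 9) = t*(t - 3)*(t + 1)*(t + 3)*(t - 3)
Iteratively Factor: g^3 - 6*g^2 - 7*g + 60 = (g - 5)*(g^2 - g - 12) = (g - 5)*(g - 4)*(g + 3)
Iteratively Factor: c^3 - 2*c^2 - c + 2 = (c - 1)*(c^2 - c - 2) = (c - 1)*(c + 1)*(c - 2)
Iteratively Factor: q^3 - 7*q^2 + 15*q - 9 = (q - 1)*(q^2 - 6*q + 9) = (q - 3)*(q - 1)*(q - 3)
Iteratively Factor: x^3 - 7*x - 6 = (x + 1)*(x^2 - x - 6) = (x - 3)*(x + 1)*(x + 2)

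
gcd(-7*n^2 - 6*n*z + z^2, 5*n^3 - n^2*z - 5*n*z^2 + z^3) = n + z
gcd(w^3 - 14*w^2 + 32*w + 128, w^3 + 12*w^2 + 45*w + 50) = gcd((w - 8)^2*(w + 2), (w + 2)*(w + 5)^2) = w + 2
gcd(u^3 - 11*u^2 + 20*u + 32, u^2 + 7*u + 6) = u + 1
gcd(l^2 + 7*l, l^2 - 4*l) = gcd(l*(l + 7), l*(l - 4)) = l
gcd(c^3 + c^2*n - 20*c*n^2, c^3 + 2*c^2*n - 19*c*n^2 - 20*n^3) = c^2 + c*n - 20*n^2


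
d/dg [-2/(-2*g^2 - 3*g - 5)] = 2*(-4*g - 3)/(2*g^2 + 3*g + 5)^2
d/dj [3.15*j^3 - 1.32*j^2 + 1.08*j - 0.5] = 9.45*j^2 - 2.64*j + 1.08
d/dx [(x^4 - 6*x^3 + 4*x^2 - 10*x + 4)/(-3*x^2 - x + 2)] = (-6*x^5 + 15*x^4 + 20*x^3 - 70*x^2 + 40*x - 16)/(9*x^4 + 6*x^3 - 11*x^2 - 4*x + 4)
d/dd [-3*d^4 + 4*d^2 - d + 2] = -12*d^3 + 8*d - 1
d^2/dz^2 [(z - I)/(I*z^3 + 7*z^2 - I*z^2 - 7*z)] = 2*(z*(I*z^2 + 7*z - I*z - 7)*(-3*I*z^2 - 14*z + 2*I*z - (z - I)*(3*I*z + 7 - I) + 7) + (z - I)*(3*I*z^2 + 14*z - 2*I*z - 7)^2)/(z^3*(I*z^2 + 7*z - I*z - 7)^3)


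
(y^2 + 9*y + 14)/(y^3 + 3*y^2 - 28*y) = (y + 2)/(y*(y - 4))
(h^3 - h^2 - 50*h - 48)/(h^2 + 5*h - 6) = (h^2 - 7*h - 8)/(h - 1)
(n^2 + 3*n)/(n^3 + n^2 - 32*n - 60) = n*(n + 3)/(n^3 + n^2 - 32*n - 60)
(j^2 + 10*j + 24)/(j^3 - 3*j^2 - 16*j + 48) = (j + 6)/(j^2 - 7*j + 12)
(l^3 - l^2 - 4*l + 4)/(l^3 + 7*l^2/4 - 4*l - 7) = 4*(l - 1)/(4*l + 7)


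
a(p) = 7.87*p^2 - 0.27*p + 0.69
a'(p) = 15.74*p - 0.27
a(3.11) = 75.97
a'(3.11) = 48.68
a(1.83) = 26.55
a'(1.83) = 28.53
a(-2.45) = 48.59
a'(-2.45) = -38.83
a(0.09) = 0.73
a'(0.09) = 1.15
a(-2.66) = 57.09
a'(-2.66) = -42.14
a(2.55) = 51.18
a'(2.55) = 39.87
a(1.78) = 25.14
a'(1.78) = 27.75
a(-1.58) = 20.76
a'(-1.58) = -25.14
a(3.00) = 70.71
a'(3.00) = 46.95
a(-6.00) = 285.63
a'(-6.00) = -94.71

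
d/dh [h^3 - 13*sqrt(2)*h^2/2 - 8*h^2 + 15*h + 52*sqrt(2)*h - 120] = 3*h^2 - 13*sqrt(2)*h - 16*h + 15 + 52*sqrt(2)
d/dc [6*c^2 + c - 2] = 12*c + 1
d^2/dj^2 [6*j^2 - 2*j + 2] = 12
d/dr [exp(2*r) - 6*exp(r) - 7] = 2*(exp(r) - 3)*exp(r)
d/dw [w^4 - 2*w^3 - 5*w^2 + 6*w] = 4*w^3 - 6*w^2 - 10*w + 6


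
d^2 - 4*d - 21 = (d - 7)*(d + 3)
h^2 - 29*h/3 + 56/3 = (h - 7)*(h - 8/3)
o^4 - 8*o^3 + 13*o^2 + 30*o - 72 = (o - 4)*(o - 3)^2*(o + 2)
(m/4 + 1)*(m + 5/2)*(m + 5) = m^3/4 + 23*m^2/8 + 85*m/8 + 25/2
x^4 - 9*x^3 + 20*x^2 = x^2*(x - 5)*(x - 4)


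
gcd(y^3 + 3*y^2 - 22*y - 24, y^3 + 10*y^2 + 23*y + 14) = y + 1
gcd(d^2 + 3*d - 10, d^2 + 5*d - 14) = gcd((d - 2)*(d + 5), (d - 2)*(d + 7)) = d - 2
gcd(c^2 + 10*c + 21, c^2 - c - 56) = c + 7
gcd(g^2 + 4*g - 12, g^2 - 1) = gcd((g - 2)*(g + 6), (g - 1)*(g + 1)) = 1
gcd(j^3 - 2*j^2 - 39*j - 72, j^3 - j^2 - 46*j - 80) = j - 8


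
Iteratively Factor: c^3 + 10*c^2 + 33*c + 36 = (c + 3)*(c^2 + 7*c + 12) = (c + 3)*(c + 4)*(c + 3)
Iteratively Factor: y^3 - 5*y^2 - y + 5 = (y + 1)*(y^2 - 6*y + 5) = (y - 1)*(y + 1)*(y - 5)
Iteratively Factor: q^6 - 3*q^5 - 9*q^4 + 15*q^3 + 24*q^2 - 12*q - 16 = (q + 2)*(q^5 - 5*q^4 + q^3 + 13*q^2 - 2*q - 8) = (q - 1)*(q + 2)*(q^4 - 4*q^3 - 3*q^2 + 10*q + 8) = (q - 1)*(q + 1)*(q + 2)*(q^3 - 5*q^2 + 2*q + 8) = (q - 4)*(q - 1)*(q + 1)*(q + 2)*(q^2 - q - 2) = (q - 4)*(q - 1)*(q + 1)^2*(q + 2)*(q - 2)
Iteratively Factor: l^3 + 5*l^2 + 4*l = (l + 1)*(l^2 + 4*l) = (l + 1)*(l + 4)*(l)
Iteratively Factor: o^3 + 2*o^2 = (o + 2)*(o^2) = o*(o + 2)*(o)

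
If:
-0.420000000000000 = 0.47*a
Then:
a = -0.89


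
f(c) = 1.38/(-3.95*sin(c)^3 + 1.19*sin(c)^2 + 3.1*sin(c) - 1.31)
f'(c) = 1.38*(11.85*sin(c)^2*cos(c) - 2.38*sin(c)*cos(c) - 3.1*cos(c))/(-3.95*sin(c)^3 + 1.19*sin(c)^2 + 3.1*sin(c) - 1.31)^2 = (16.353*sin(c)^2 - 3.2844*sin(c) - 4.278)*cos(c)/(3.95*sin(c)^3 - 1.19*sin(c)^2 - 3.1*sin(c) + 1.31)^2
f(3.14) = -1.06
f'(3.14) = 2.51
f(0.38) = -6.97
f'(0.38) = -76.90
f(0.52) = 34.88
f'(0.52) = -1038.25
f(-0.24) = -0.72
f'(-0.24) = -0.67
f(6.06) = -0.73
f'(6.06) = -0.75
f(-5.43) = 116.32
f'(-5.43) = 11815.70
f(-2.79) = -0.67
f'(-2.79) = 0.26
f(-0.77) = -0.89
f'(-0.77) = 1.75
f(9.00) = -12.92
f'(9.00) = 227.98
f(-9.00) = -0.65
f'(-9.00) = 0.03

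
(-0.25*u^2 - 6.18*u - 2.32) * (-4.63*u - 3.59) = 1.1575*u^3 + 29.5109*u^2 + 32.9278*u + 8.3288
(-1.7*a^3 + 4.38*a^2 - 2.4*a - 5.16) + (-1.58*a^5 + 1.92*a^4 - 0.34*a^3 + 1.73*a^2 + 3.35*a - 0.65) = -1.58*a^5 + 1.92*a^4 - 2.04*a^3 + 6.11*a^2 + 0.95*a - 5.81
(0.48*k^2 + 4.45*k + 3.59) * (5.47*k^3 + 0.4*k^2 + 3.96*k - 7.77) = 2.6256*k^5 + 24.5335*k^4 + 23.3181*k^3 + 15.3284*k^2 - 20.3601*k - 27.8943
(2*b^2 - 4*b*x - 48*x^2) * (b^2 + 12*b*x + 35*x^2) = 2*b^4 + 20*b^3*x - 26*b^2*x^2 - 716*b*x^3 - 1680*x^4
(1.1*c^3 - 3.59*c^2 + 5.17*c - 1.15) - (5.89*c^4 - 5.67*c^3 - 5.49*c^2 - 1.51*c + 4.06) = -5.89*c^4 + 6.77*c^3 + 1.9*c^2 + 6.68*c - 5.21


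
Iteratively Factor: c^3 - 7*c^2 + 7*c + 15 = (c - 5)*(c^2 - 2*c - 3) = (c - 5)*(c + 1)*(c - 3)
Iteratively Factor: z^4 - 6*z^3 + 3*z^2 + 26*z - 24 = (z - 1)*(z^3 - 5*z^2 - 2*z + 24) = (z - 4)*(z - 1)*(z^2 - z - 6) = (z - 4)*(z - 3)*(z - 1)*(z + 2)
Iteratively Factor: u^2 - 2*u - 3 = (u + 1)*(u - 3)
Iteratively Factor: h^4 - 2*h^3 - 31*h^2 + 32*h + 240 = (h + 3)*(h^3 - 5*h^2 - 16*h + 80) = (h - 4)*(h + 3)*(h^2 - h - 20) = (h - 4)*(h + 3)*(h + 4)*(h - 5)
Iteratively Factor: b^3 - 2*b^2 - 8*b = (b)*(b^2 - 2*b - 8) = b*(b - 4)*(b + 2)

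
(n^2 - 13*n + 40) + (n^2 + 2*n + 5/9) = 2*n^2 - 11*n + 365/9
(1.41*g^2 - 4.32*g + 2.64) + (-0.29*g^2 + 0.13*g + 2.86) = 1.12*g^2 - 4.19*g + 5.5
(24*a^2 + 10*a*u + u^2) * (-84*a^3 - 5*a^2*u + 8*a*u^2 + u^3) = -2016*a^5 - 960*a^4*u + 58*a^3*u^2 + 99*a^2*u^3 + 18*a*u^4 + u^5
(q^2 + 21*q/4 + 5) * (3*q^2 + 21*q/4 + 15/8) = 3*q^4 + 21*q^3 + 711*q^2/16 + 1155*q/32 + 75/8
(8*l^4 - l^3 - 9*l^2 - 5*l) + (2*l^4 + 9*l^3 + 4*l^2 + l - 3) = 10*l^4 + 8*l^3 - 5*l^2 - 4*l - 3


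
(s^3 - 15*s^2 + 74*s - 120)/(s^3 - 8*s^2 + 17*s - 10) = (s^2 - 10*s + 24)/(s^2 - 3*s + 2)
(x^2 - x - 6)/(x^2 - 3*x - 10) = (x - 3)/(x - 5)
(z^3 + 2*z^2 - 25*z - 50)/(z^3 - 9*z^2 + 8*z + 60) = (z + 5)/(z - 6)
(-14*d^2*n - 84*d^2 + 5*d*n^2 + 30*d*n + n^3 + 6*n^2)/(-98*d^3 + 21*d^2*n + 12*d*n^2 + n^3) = (n + 6)/(7*d + n)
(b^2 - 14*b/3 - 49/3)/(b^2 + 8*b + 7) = (3*b^2 - 14*b - 49)/(3*(b^2 + 8*b + 7))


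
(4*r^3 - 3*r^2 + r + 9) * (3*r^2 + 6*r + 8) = 12*r^5 + 15*r^4 + 17*r^3 + 9*r^2 + 62*r + 72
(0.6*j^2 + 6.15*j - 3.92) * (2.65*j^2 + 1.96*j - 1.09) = 1.59*j^4 + 17.4735*j^3 + 1.012*j^2 - 14.3867*j + 4.2728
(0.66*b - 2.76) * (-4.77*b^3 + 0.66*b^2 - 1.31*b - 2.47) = -3.1482*b^4 + 13.6008*b^3 - 2.6862*b^2 + 1.9854*b + 6.8172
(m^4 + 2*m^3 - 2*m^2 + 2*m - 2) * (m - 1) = m^5 + m^4 - 4*m^3 + 4*m^2 - 4*m + 2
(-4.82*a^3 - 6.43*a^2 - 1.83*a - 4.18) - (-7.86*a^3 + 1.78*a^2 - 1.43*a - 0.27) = 3.04*a^3 - 8.21*a^2 - 0.4*a - 3.91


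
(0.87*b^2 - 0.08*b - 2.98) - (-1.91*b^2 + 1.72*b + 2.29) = 2.78*b^2 - 1.8*b - 5.27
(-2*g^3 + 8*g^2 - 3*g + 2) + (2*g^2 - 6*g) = -2*g^3 + 10*g^2 - 9*g + 2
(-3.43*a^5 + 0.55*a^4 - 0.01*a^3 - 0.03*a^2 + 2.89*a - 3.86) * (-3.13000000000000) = 10.7359*a^5 - 1.7215*a^4 + 0.0313*a^3 + 0.0939*a^2 - 9.0457*a + 12.0818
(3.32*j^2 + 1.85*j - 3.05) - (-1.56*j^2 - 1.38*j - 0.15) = 4.88*j^2 + 3.23*j - 2.9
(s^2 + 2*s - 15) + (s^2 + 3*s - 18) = 2*s^2 + 5*s - 33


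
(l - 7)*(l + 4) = l^2 - 3*l - 28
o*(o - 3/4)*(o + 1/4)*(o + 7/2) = o^4 + 3*o^3 - 31*o^2/16 - 21*o/32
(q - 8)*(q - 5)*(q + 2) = q^3 - 11*q^2 + 14*q + 80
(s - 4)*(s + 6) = s^2 + 2*s - 24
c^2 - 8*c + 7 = (c - 7)*(c - 1)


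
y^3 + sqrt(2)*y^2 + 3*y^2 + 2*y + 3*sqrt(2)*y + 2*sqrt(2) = (y + 1)*(y + 2)*(y + sqrt(2))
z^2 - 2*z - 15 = (z - 5)*(z + 3)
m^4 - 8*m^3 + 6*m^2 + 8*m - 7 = (m - 7)*(m - 1)^2*(m + 1)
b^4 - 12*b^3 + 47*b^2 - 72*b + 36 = (b - 6)*(b - 3)*(b - 2)*(b - 1)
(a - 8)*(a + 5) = a^2 - 3*a - 40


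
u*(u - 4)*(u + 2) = u^3 - 2*u^2 - 8*u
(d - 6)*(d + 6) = d^2 - 36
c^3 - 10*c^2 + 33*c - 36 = (c - 4)*(c - 3)^2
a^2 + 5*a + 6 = (a + 2)*(a + 3)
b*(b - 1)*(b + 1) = b^3 - b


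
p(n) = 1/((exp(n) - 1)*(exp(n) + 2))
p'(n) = -exp(n)/((exp(n) - 1)*(exp(n) + 2)^2) - exp(n)/((exp(n) - 1)^2*(exp(n) + 2))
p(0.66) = 0.27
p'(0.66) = -0.70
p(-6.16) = -0.50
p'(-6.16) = -0.00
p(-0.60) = -0.87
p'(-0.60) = -0.87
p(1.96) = 0.02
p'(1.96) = -0.04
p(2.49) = 0.01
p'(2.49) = -0.01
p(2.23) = 0.01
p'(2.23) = -0.02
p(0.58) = 0.34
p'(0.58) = -0.92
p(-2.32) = -0.53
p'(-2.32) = -0.03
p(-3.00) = -0.51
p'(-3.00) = -0.01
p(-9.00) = -0.50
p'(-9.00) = 0.00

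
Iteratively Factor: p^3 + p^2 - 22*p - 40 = (p + 4)*(p^2 - 3*p - 10) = (p + 2)*(p + 4)*(p - 5)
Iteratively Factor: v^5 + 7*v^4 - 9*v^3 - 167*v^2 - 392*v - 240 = (v - 5)*(v^4 + 12*v^3 + 51*v^2 + 88*v + 48) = (v - 5)*(v + 1)*(v^3 + 11*v^2 + 40*v + 48) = (v - 5)*(v + 1)*(v + 4)*(v^2 + 7*v + 12) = (v - 5)*(v + 1)*(v + 4)^2*(v + 3)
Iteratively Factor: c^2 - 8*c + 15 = (c - 5)*(c - 3)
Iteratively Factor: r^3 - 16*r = (r + 4)*(r^2 - 4*r) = r*(r + 4)*(r - 4)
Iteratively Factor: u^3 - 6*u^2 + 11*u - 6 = (u - 3)*(u^2 - 3*u + 2) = (u - 3)*(u - 2)*(u - 1)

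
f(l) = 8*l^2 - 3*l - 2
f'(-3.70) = -62.20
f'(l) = 16*l - 3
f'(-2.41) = -41.56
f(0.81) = 0.82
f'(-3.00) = -51.00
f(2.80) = 52.32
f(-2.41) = 51.69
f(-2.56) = 58.11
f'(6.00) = 93.00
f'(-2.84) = -48.44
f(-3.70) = 118.62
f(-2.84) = 71.04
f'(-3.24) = -54.84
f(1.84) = 19.56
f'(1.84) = 26.44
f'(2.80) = 41.80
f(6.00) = 268.00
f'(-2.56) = -43.96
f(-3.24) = 91.70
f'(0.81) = 9.96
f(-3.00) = 79.00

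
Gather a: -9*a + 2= 2 - 9*a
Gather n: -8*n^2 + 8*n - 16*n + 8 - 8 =-8*n^2 - 8*n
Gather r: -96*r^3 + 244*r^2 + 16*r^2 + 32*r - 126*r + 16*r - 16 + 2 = -96*r^3 + 260*r^2 - 78*r - 14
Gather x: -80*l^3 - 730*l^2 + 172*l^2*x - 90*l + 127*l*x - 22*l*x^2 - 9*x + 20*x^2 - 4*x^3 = -80*l^3 - 730*l^2 - 90*l - 4*x^3 + x^2*(20 - 22*l) + x*(172*l^2 + 127*l - 9)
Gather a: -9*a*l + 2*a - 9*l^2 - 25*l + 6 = a*(2 - 9*l) - 9*l^2 - 25*l + 6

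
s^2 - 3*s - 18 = (s - 6)*(s + 3)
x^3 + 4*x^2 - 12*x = x*(x - 2)*(x + 6)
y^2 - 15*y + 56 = (y - 8)*(y - 7)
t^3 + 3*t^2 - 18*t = t*(t - 3)*(t + 6)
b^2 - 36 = (b - 6)*(b + 6)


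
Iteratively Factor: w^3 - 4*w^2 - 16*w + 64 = (w + 4)*(w^2 - 8*w + 16) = (w - 4)*(w + 4)*(w - 4)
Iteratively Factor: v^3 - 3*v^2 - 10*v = (v + 2)*(v^2 - 5*v) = v*(v + 2)*(v - 5)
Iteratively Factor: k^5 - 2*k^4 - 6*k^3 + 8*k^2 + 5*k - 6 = (k - 3)*(k^4 + k^3 - 3*k^2 - k + 2) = (k - 3)*(k - 1)*(k^3 + 2*k^2 - k - 2) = (k - 3)*(k - 1)*(k + 2)*(k^2 - 1) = (k - 3)*(k - 1)^2*(k + 2)*(k + 1)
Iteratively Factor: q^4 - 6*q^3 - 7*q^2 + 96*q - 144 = (q - 3)*(q^3 - 3*q^2 - 16*q + 48) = (q - 4)*(q - 3)*(q^2 + q - 12) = (q - 4)*(q - 3)^2*(q + 4)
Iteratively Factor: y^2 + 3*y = (y + 3)*(y)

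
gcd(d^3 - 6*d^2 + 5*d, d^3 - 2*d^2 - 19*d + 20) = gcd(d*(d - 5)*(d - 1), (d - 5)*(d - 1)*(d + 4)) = d^2 - 6*d + 5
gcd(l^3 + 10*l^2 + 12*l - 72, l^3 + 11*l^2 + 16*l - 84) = l^2 + 4*l - 12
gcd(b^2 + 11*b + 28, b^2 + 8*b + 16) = b + 4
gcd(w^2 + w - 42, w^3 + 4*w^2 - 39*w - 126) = w^2 + w - 42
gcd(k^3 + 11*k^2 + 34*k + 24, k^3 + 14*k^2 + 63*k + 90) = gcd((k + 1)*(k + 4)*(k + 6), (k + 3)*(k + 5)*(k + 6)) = k + 6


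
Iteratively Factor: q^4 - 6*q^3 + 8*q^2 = (q - 4)*(q^3 - 2*q^2) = q*(q - 4)*(q^2 - 2*q) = q^2*(q - 4)*(q - 2)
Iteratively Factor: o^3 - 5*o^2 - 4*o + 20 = (o + 2)*(o^2 - 7*o + 10) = (o - 5)*(o + 2)*(o - 2)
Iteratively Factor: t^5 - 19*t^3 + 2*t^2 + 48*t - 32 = (t - 1)*(t^4 + t^3 - 18*t^2 - 16*t + 32) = (t - 1)*(t + 2)*(t^3 - t^2 - 16*t + 16) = (t - 4)*(t - 1)*(t + 2)*(t^2 + 3*t - 4) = (t - 4)*(t - 1)^2*(t + 2)*(t + 4)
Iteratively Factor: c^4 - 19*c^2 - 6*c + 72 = (c - 2)*(c^3 + 2*c^2 - 15*c - 36) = (c - 2)*(c + 3)*(c^2 - c - 12) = (c - 4)*(c - 2)*(c + 3)*(c + 3)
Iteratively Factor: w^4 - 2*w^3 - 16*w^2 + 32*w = (w - 4)*(w^3 + 2*w^2 - 8*w) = (w - 4)*(w - 2)*(w^2 + 4*w) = w*(w - 4)*(w - 2)*(w + 4)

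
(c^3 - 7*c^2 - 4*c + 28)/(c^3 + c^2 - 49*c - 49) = (c^2 - 4)/(c^2 + 8*c + 7)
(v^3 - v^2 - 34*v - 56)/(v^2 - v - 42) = (v^2 + 6*v + 8)/(v + 6)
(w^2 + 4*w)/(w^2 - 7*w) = (w + 4)/(w - 7)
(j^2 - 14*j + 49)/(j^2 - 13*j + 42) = (j - 7)/(j - 6)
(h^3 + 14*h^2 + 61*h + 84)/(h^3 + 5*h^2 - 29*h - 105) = (h + 4)/(h - 5)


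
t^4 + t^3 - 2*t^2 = t^2*(t - 1)*(t + 2)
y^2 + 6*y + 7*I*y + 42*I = (y + 6)*(y + 7*I)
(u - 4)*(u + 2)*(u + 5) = u^3 + 3*u^2 - 18*u - 40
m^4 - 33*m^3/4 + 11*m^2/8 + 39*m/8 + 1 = (m - 8)*(m - 1)*(m + 1/4)*(m + 1/2)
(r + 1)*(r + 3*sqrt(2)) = r^2 + r + 3*sqrt(2)*r + 3*sqrt(2)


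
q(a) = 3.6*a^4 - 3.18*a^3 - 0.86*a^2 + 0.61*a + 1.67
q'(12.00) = 23489.41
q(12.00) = 69039.71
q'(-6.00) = -3442.91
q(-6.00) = 5319.53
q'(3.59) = 537.75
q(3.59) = 443.61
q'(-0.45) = -1.86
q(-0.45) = 1.66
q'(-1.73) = -99.53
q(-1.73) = 46.75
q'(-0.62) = -5.42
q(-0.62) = 2.25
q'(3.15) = 350.62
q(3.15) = 250.11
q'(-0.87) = -14.60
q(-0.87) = 4.64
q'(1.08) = 5.76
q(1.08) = 2.22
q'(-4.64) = -1635.32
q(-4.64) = 1966.68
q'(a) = 14.4*a^3 - 9.54*a^2 - 1.72*a + 0.61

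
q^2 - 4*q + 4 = (q - 2)^2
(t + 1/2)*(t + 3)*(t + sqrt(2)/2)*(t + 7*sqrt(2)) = t^4 + 7*t^3/2 + 15*sqrt(2)*t^3/2 + 17*t^2/2 + 105*sqrt(2)*t^2/4 + 45*sqrt(2)*t/4 + 49*t/2 + 21/2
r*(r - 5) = r^2 - 5*r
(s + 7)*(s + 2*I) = s^2 + 7*s + 2*I*s + 14*I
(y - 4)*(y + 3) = y^2 - y - 12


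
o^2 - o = o*(o - 1)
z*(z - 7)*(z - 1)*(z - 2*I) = z^4 - 8*z^3 - 2*I*z^3 + 7*z^2 + 16*I*z^2 - 14*I*z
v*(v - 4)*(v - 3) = v^3 - 7*v^2 + 12*v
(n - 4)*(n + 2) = n^2 - 2*n - 8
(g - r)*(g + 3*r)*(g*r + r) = g^3*r + 2*g^2*r^2 + g^2*r - 3*g*r^3 + 2*g*r^2 - 3*r^3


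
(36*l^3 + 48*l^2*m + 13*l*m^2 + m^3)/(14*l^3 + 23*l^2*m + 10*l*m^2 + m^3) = (36*l^2 + 12*l*m + m^2)/(14*l^2 + 9*l*m + m^2)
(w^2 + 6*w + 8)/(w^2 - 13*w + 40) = (w^2 + 6*w + 8)/(w^2 - 13*w + 40)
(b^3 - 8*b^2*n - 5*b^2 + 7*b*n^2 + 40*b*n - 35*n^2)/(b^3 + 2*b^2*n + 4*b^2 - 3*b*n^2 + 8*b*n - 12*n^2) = (b^2 - 7*b*n - 5*b + 35*n)/(b^2 + 3*b*n + 4*b + 12*n)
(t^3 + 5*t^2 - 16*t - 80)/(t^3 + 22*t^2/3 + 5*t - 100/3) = 3*(t - 4)/(3*t - 5)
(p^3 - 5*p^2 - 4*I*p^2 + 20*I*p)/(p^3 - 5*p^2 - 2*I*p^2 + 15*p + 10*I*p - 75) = p*(p - 4*I)/(p^2 - 2*I*p + 15)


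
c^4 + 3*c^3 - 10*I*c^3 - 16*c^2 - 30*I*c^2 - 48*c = c*(c + 3)*(c - 8*I)*(c - 2*I)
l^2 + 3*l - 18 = (l - 3)*(l + 6)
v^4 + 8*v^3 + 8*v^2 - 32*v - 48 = (v - 2)*(v + 2)^2*(v + 6)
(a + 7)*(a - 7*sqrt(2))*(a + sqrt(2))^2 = a^4 - 5*sqrt(2)*a^3 + 7*a^3 - 35*sqrt(2)*a^2 - 26*a^2 - 182*a - 14*sqrt(2)*a - 98*sqrt(2)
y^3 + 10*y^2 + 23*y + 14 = (y + 1)*(y + 2)*(y + 7)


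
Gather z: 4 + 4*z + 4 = 4*z + 8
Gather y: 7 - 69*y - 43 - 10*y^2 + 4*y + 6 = -10*y^2 - 65*y - 30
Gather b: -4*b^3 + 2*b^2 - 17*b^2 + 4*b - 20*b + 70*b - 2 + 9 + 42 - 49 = -4*b^3 - 15*b^2 + 54*b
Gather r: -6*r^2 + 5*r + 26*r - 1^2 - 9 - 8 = -6*r^2 + 31*r - 18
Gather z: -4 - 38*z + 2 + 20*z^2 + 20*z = 20*z^2 - 18*z - 2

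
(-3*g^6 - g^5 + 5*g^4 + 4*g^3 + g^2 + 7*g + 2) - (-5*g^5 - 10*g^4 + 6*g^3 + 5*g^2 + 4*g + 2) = -3*g^6 + 4*g^5 + 15*g^4 - 2*g^3 - 4*g^2 + 3*g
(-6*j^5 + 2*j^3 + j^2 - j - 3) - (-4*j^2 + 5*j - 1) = -6*j^5 + 2*j^3 + 5*j^2 - 6*j - 2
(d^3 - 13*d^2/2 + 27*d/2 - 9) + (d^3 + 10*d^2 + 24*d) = 2*d^3 + 7*d^2/2 + 75*d/2 - 9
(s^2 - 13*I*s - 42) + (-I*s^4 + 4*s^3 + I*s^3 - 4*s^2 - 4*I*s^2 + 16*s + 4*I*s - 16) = -I*s^4 + 4*s^3 + I*s^3 - 3*s^2 - 4*I*s^2 + 16*s - 9*I*s - 58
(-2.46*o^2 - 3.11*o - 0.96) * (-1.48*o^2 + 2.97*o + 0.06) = 3.6408*o^4 - 2.7034*o^3 - 7.9635*o^2 - 3.0378*o - 0.0576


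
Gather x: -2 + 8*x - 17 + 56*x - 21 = 64*x - 40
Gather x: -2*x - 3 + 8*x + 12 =6*x + 9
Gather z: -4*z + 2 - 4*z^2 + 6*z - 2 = -4*z^2 + 2*z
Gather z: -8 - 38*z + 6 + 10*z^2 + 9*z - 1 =10*z^2 - 29*z - 3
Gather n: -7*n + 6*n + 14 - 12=2 - n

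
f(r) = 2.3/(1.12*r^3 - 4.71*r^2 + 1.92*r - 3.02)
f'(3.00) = -0.10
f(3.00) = -0.24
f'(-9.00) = -0.00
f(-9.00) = -0.00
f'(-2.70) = -0.03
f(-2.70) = -0.04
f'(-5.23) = -0.00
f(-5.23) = -0.01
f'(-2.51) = -0.04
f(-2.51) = -0.04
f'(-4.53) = -0.01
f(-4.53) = -0.01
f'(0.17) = -0.12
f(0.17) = -0.81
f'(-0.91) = -0.34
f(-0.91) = -0.24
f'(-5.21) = -0.00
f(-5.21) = -0.01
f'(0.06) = -0.37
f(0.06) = -0.79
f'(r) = 2.3*(-3.36*r^2 + 9.42*r - 1.92)/(1.12*r^3 - 4.71*r^2 + 1.92*r - 3.02)^2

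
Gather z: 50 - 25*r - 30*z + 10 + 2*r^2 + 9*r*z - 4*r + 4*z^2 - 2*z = 2*r^2 - 29*r + 4*z^2 + z*(9*r - 32) + 60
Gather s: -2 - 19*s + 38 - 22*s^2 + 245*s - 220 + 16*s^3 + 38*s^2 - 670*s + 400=16*s^3 + 16*s^2 - 444*s + 216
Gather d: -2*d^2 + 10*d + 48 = -2*d^2 + 10*d + 48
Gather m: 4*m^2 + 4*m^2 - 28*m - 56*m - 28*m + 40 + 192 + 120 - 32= 8*m^2 - 112*m + 320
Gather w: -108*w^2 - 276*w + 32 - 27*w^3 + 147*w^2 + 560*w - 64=-27*w^3 + 39*w^2 + 284*w - 32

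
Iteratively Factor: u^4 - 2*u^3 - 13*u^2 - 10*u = (u + 1)*(u^3 - 3*u^2 - 10*u) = (u + 1)*(u + 2)*(u^2 - 5*u) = (u - 5)*(u + 1)*(u + 2)*(u)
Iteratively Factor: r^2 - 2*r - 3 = (r + 1)*(r - 3)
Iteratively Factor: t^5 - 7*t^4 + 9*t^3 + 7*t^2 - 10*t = (t + 1)*(t^4 - 8*t^3 + 17*t^2 - 10*t) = t*(t + 1)*(t^3 - 8*t^2 + 17*t - 10) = t*(t - 1)*(t + 1)*(t^2 - 7*t + 10) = t*(t - 2)*(t - 1)*(t + 1)*(t - 5)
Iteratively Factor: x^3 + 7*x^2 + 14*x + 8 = (x + 2)*(x^2 + 5*x + 4) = (x + 1)*(x + 2)*(x + 4)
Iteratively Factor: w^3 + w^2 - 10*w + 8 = (w - 2)*(w^2 + 3*w - 4) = (w - 2)*(w - 1)*(w + 4)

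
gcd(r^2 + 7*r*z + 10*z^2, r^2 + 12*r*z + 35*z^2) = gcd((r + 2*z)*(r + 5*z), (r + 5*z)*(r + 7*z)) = r + 5*z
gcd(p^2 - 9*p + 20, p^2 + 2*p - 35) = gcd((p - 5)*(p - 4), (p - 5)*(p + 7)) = p - 5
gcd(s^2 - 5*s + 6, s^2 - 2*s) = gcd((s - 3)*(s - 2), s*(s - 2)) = s - 2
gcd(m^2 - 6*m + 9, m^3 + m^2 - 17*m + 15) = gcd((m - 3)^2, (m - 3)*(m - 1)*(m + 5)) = m - 3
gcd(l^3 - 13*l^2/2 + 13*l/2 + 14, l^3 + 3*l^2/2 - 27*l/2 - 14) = l^2 - 5*l/2 - 7/2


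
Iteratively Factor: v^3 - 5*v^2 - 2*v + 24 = (v - 4)*(v^2 - v - 6) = (v - 4)*(v - 3)*(v + 2)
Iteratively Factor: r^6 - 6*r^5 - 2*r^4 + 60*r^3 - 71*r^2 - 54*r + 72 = (r - 2)*(r^5 - 4*r^4 - 10*r^3 + 40*r^2 + 9*r - 36) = (r - 2)*(r + 1)*(r^4 - 5*r^3 - 5*r^2 + 45*r - 36) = (r - 3)*(r - 2)*(r + 1)*(r^3 - 2*r^2 - 11*r + 12) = (r - 4)*(r - 3)*(r - 2)*(r + 1)*(r^2 + 2*r - 3) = (r - 4)*(r - 3)*(r - 2)*(r + 1)*(r + 3)*(r - 1)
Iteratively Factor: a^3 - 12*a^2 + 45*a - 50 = (a - 2)*(a^2 - 10*a + 25) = (a - 5)*(a - 2)*(a - 5)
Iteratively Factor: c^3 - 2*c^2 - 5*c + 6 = (c - 1)*(c^2 - c - 6) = (c - 3)*(c - 1)*(c + 2)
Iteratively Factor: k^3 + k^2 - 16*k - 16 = (k - 4)*(k^2 + 5*k + 4) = (k - 4)*(k + 4)*(k + 1)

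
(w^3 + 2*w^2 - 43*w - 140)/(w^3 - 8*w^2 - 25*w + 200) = (w^2 - 3*w - 28)/(w^2 - 13*w + 40)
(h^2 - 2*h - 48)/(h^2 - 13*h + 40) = (h + 6)/(h - 5)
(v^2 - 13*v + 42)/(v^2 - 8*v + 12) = (v - 7)/(v - 2)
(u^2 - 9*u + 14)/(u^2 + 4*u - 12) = (u - 7)/(u + 6)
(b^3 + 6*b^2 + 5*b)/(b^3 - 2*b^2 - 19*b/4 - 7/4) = 4*b*(b + 5)/(4*b^2 - 12*b - 7)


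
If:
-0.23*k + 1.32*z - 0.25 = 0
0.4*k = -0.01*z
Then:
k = -0.00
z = 0.19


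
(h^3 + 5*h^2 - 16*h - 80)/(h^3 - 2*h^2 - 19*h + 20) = (h^2 + h - 20)/(h^2 - 6*h + 5)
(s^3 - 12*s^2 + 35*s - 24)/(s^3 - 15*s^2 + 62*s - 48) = (s - 3)/(s - 6)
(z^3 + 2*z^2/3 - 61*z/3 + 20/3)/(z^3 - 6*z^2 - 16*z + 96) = (3*z^2 + 14*z - 5)/(3*(z^2 - 2*z - 24))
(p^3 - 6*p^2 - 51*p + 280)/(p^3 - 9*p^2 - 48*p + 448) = (p - 5)/(p - 8)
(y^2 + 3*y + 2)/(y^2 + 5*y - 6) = (y^2 + 3*y + 2)/(y^2 + 5*y - 6)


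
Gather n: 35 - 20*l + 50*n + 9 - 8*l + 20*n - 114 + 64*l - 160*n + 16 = 36*l - 90*n - 54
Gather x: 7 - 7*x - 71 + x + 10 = -6*x - 54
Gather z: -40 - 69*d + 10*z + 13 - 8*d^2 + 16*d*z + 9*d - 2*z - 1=-8*d^2 - 60*d + z*(16*d + 8) - 28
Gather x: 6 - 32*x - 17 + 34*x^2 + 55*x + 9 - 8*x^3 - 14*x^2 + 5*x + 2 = -8*x^3 + 20*x^2 + 28*x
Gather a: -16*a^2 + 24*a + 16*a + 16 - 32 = -16*a^2 + 40*a - 16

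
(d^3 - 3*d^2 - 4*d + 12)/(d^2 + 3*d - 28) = (d^3 - 3*d^2 - 4*d + 12)/(d^2 + 3*d - 28)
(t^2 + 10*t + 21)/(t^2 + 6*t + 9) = (t + 7)/(t + 3)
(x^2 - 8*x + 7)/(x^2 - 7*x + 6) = (x - 7)/(x - 6)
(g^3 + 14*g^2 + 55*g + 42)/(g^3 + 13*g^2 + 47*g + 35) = (g + 6)/(g + 5)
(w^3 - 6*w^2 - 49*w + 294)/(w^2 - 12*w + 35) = (w^2 + w - 42)/(w - 5)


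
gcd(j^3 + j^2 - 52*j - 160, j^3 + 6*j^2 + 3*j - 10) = j + 5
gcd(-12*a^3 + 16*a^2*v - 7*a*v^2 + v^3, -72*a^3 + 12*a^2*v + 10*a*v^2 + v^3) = -2*a + v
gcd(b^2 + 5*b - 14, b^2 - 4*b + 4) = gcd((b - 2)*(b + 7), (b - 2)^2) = b - 2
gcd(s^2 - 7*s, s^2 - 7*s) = s^2 - 7*s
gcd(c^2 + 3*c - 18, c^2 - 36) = c + 6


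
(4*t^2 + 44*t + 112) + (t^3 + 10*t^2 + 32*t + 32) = t^3 + 14*t^2 + 76*t + 144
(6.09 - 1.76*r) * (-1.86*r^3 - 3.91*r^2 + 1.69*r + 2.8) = 3.2736*r^4 - 4.4458*r^3 - 26.7863*r^2 + 5.3641*r + 17.052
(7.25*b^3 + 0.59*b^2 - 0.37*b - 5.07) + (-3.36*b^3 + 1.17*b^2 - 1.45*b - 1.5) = 3.89*b^3 + 1.76*b^2 - 1.82*b - 6.57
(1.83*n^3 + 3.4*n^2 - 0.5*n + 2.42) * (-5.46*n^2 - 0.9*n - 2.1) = -9.9918*n^5 - 20.211*n^4 - 4.173*n^3 - 19.9032*n^2 - 1.128*n - 5.082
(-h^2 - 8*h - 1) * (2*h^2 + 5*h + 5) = -2*h^4 - 21*h^3 - 47*h^2 - 45*h - 5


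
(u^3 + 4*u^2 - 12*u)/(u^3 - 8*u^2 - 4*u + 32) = u*(u + 6)/(u^2 - 6*u - 16)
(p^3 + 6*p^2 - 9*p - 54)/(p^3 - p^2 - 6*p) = (p^2 + 9*p + 18)/(p*(p + 2))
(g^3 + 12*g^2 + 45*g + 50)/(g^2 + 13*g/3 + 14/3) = 3*(g^2 + 10*g + 25)/(3*g + 7)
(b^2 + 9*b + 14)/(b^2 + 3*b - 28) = (b + 2)/(b - 4)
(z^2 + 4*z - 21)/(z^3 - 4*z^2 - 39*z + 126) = (z + 7)/(z^2 - z - 42)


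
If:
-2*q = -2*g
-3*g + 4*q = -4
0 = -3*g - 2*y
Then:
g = -4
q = -4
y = 6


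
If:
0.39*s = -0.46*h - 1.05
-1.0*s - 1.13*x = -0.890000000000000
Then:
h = 0.95804347826087*x - 3.03717391304348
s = 0.89 - 1.13*x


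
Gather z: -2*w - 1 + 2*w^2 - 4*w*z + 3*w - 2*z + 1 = 2*w^2 + w + z*(-4*w - 2)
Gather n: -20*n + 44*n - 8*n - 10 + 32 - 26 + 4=16*n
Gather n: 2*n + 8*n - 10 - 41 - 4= 10*n - 55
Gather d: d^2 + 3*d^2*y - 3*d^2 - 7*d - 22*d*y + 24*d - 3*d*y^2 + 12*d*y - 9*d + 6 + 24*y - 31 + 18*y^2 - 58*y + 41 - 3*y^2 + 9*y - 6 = d^2*(3*y - 2) + d*(-3*y^2 - 10*y + 8) + 15*y^2 - 25*y + 10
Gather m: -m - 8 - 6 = -m - 14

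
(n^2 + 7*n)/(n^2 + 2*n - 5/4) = 4*n*(n + 7)/(4*n^2 + 8*n - 5)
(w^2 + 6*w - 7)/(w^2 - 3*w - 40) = (-w^2 - 6*w + 7)/(-w^2 + 3*w + 40)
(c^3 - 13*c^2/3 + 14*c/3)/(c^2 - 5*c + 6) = c*(3*c - 7)/(3*(c - 3))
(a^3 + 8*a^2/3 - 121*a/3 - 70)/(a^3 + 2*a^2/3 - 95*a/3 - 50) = (a + 7)/(a + 5)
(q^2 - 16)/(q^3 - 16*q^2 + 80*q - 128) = (q + 4)/(q^2 - 12*q + 32)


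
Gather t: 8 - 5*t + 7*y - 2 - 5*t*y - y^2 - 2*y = t*(-5*y - 5) - y^2 + 5*y + 6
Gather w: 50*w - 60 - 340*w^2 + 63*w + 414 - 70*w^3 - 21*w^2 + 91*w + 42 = -70*w^3 - 361*w^2 + 204*w + 396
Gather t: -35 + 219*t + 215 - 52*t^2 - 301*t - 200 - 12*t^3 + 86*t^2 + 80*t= -12*t^3 + 34*t^2 - 2*t - 20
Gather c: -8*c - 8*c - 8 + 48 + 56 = 96 - 16*c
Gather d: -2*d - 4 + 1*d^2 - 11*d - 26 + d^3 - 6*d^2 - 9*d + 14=d^3 - 5*d^2 - 22*d - 16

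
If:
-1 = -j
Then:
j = 1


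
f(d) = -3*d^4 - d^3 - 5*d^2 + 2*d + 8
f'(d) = -12*d^3 - 3*d^2 - 10*d + 2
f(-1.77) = -35.10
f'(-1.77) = 76.84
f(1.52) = -20.04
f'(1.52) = -62.27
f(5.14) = -2343.60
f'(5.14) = -1758.22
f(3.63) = -619.35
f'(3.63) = -647.82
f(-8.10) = -12718.83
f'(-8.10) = 6263.46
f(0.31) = 8.08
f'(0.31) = -1.75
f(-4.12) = -879.57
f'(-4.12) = 831.49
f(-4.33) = -1067.79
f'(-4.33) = 963.25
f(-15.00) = -149647.00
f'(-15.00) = 39977.00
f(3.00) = -301.00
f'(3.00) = -379.00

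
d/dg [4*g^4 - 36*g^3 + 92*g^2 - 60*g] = 16*g^3 - 108*g^2 + 184*g - 60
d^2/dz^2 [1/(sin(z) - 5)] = (-5*sin(z) + cos(z)^2 + 1)/(sin(z) - 5)^3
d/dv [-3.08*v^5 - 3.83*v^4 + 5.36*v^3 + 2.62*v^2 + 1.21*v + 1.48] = -15.4*v^4 - 15.32*v^3 + 16.08*v^2 + 5.24*v + 1.21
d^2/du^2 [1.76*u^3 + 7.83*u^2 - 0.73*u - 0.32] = 10.56*u + 15.66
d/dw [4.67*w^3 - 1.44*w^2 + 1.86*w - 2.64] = 14.01*w^2 - 2.88*w + 1.86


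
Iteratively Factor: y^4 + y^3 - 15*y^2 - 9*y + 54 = (y - 3)*(y^3 + 4*y^2 - 3*y - 18) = (y - 3)*(y + 3)*(y^2 + y - 6) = (y - 3)*(y - 2)*(y + 3)*(y + 3)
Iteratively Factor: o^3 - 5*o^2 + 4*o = (o)*(o^2 - 5*o + 4) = o*(o - 4)*(o - 1)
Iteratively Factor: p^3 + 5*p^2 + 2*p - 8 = (p + 4)*(p^2 + p - 2) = (p + 2)*(p + 4)*(p - 1)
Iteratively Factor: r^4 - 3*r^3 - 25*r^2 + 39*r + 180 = (r + 3)*(r^3 - 6*r^2 - 7*r + 60) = (r - 4)*(r + 3)*(r^2 - 2*r - 15) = (r - 5)*(r - 4)*(r + 3)*(r + 3)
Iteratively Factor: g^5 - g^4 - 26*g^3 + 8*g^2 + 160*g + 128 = (g - 4)*(g^4 + 3*g^3 - 14*g^2 - 48*g - 32) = (g - 4)*(g + 2)*(g^3 + g^2 - 16*g - 16) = (g - 4)^2*(g + 2)*(g^2 + 5*g + 4) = (g - 4)^2*(g + 1)*(g + 2)*(g + 4)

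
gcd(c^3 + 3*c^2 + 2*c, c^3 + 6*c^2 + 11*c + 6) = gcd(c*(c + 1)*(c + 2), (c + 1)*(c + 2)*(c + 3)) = c^2 + 3*c + 2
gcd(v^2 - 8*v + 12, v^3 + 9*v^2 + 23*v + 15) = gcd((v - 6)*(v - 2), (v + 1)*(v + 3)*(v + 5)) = 1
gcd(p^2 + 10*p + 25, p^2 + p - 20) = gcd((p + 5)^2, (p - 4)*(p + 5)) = p + 5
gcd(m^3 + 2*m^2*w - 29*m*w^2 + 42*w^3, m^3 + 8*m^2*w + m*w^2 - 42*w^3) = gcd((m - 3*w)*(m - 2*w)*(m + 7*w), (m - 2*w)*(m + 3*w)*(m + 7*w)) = -m^2 - 5*m*w + 14*w^2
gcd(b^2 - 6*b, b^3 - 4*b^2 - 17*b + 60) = 1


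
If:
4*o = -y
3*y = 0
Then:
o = 0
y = 0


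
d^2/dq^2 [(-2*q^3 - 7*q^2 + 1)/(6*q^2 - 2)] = 2*(-3*q^3 - 18*q^2 - 3*q - 2)/(27*q^6 - 27*q^4 + 9*q^2 - 1)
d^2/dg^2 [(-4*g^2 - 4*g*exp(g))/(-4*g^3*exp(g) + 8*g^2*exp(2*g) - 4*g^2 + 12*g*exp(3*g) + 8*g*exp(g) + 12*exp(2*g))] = (g^5*exp(g) - 9*g^4*exp(2*g) + 2*g^4*exp(g) - g^4 + 36*g^3*exp(3*g) - 18*g^3*exp(2*g) + 8*g^3*exp(g) - 2*g^3 + 27*g^2*exp(2*g) + 3*g^2 - 54*g*exp(2*g) + 27*g*exp(g) - 6*g - 18*exp(2*g) - 18*exp(g) + 6)*exp(g)/(g^6*exp(3*g) - 9*g^5*exp(4*g) + 3*g^5*exp(2*g) + 27*g^4*exp(5*g) - 27*g^4*exp(3*g) + 3*g^4*exp(g) - 27*g^3*exp(6*g) + 81*g^3*exp(4*g) - 27*g^3*exp(2*g) + g^3 - 81*g^2*exp(5*g) + 81*g^2*exp(3*g) - 9*g^2*exp(g) - 81*g*exp(4*g) + 27*g*exp(2*g) - 27*exp(3*g))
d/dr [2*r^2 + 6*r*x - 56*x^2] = 4*r + 6*x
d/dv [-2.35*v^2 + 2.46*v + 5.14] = 2.46 - 4.7*v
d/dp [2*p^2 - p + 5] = 4*p - 1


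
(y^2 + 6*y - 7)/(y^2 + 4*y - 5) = (y + 7)/(y + 5)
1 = 1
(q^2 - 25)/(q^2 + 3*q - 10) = (q - 5)/(q - 2)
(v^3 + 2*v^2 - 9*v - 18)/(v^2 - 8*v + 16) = (v^3 + 2*v^2 - 9*v - 18)/(v^2 - 8*v + 16)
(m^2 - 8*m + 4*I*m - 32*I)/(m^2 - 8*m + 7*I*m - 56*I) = (m + 4*I)/(m + 7*I)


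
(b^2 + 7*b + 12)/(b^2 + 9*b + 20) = (b + 3)/(b + 5)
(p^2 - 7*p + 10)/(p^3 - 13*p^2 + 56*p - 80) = (p - 2)/(p^2 - 8*p + 16)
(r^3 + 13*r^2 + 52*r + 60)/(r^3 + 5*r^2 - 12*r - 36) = (r + 5)/(r - 3)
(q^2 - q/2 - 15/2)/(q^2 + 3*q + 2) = (2*q^2 - q - 15)/(2*(q^2 + 3*q + 2))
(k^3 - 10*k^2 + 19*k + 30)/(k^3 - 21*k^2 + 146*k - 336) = (k^2 - 4*k - 5)/(k^2 - 15*k + 56)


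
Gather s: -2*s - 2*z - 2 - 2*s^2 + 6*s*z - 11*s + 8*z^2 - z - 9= -2*s^2 + s*(6*z - 13) + 8*z^2 - 3*z - 11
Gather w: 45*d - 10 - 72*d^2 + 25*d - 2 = -72*d^2 + 70*d - 12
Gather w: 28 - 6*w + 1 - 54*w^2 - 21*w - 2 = -54*w^2 - 27*w + 27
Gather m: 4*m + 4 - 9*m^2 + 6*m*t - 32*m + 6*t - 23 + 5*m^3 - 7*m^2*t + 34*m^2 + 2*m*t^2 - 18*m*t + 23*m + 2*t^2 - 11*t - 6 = 5*m^3 + m^2*(25 - 7*t) + m*(2*t^2 - 12*t - 5) + 2*t^2 - 5*t - 25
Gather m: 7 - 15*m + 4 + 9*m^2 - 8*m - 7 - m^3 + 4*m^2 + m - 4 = -m^3 + 13*m^2 - 22*m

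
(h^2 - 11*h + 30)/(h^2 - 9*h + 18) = (h - 5)/(h - 3)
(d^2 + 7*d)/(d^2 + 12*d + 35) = d/(d + 5)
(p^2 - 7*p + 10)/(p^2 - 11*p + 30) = (p - 2)/(p - 6)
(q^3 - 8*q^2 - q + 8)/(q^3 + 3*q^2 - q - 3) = (q - 8)/(q + 3)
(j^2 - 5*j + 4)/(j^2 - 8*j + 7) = (j - 4)/(j - 7)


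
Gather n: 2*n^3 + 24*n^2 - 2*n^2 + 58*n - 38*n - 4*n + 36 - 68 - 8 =2*n^3 + 22*n^2 + 16*n - 40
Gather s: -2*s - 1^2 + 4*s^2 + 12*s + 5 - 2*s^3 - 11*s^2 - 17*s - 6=-2*s^3 - 7*s^2 - 7*s - 2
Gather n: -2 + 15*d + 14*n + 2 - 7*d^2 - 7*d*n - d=-7*d^2 + 14*d + n*(14 - 7*d)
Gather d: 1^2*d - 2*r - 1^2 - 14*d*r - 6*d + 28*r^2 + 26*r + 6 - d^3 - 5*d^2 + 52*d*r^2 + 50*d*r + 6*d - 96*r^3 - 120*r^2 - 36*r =-d^3 - 5*d^2 + d*(52*r^2 + 36*r + 1) - 96*r^3 - 92*r^2 - 12*r + 5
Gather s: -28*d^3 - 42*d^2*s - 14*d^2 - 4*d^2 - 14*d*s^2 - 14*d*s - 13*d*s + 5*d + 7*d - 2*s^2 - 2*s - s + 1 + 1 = -28*d^3 - 18*d^2 + 12*d + s^2*(-14*d - 2) + s*(-42*d^2 - 27*d - 3) + 2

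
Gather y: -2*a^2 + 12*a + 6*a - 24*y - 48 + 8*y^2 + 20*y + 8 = -2*a^2 + 18*a + 8*y^2 - 4*y - 40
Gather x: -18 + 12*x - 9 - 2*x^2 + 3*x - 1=-2*x^2 + 15*x - 28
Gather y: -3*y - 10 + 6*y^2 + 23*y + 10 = 6*y^2 + 20*y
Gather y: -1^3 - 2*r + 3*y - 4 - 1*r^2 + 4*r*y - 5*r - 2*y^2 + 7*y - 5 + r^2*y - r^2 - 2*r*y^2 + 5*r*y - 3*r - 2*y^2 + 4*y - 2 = -2*r^2 - 10*r + y^2*(-2*r - 4) + y*(r^2 + 9*r + 14) - 12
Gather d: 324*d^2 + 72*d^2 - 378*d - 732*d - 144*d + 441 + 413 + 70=396*d^2 - 1254*d + 924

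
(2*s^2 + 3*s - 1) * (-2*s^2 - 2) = -4*s^4 - 6*s^3 - 2*s^2 - 6*s + 2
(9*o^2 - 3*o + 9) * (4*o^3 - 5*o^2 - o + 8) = 36*o^5 - 57*o^4 + 42*o^3 + 30*o^2 - 33*o + 72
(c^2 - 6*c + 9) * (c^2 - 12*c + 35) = c^4 - 18*c^3 + 116*c^2 - 318*c + 315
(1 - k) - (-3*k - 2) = 2*k + 3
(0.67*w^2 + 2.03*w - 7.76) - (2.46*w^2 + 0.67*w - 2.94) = -1.79*w^2 + 1.36*w - 4.82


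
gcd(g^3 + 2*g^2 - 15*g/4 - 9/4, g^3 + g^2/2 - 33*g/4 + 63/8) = g - 3/2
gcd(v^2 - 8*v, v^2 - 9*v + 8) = v - 8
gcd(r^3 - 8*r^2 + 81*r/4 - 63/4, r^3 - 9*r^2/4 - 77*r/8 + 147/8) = r - 7/2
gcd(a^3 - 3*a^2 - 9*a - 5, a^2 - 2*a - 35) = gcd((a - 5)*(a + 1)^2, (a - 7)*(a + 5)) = 1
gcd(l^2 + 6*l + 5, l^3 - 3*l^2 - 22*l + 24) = 1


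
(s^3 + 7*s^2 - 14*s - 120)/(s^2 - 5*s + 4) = (s^2 + 11*s + 30)/(s - 1)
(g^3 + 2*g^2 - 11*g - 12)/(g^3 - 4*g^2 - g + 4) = (g^2 + g - 12)/(g^2 - 5*g + 4)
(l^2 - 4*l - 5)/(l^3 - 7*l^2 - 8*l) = (l - 5)/(l*(l - 8))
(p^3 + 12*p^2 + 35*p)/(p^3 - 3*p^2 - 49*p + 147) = p*(p + 5)/(p^2 - 10*p + 21)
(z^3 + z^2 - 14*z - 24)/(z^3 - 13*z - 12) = (z + 2)/(z + 1)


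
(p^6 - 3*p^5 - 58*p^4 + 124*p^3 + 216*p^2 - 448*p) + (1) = p^6 - 3*p^5 - 58*p^4 + 124*p^3 + 216*p^2 - 448*p + 1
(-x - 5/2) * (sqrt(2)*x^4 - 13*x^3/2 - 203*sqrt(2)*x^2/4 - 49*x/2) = -sqrt(2)*x^5 - 5*sqrt(2)*x^4/2 + 13*x^4/2 + 65*x^3/4 + 203*sqrt(2)*x^3/4 + 49*x^2/2 + 1015*sqrt(2)*x^2/8 + 245*x/4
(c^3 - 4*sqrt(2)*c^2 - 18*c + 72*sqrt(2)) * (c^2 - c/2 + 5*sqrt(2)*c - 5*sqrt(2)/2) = c^5 - c^4/2 + sqrt(2)*c^4 - 58*c^3 - sqrt(2)*c^3/2 - 18*sqrt(2)*c^2 + 29*c^2 + 9*sqrt(2)*c + 720*c - 360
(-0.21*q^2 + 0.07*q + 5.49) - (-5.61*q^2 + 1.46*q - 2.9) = 5.4*q^2 - 1.39*q + 8.39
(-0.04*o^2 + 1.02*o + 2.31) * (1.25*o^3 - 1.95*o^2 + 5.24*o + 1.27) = -0.05*o^5 + 1.353*o^4 + 0.6889*o^3 + 0.7895*o^2 + 13.3998*o + 2.9337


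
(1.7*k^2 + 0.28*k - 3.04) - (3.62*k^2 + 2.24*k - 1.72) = -1.92*k^2 - 1.96*k - 1.32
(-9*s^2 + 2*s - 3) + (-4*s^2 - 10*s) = -13*s^2 - 8*s - 3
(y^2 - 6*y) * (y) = y^3 - 6*y^2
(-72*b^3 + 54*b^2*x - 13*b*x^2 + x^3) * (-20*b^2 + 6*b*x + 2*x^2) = 1440*b^5 - 1512*b^4*x + 440*b^3*x^2 + 10*b^2*x^3 - 20*b*x^4 + 2*x^5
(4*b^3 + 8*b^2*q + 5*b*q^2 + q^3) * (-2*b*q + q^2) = -8*b^4*q - 12*b^3*q^2 - 2*b^2*q^3 + 3*b*q^4 + q^5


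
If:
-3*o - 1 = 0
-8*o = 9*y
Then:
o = -1/3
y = 8/27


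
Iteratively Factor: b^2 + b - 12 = (b - 3)*(b + 4)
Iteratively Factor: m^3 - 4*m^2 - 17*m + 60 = (m + 4)*(m^2 - 8*m + 15) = (m - 3)*(m + 4)*(m - 5)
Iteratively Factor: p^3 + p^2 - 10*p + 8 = (p + 4)*(p^2 - 3*p + 2) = (p - 2)*(p + 4)*(p - 1)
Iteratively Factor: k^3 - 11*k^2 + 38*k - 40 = (k - 2)*(k^2 - 9*k + 20) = (k - 4)*(k - 2)*(k - 5)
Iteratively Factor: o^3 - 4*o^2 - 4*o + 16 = (o - 2)*(o^2 - 2*o - 8) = (o - 4)*(o - 2)*(o + 2)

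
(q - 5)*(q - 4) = q^2 - 9*q + 20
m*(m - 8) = m^2 - 8*m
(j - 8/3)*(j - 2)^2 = j^3 - 20*j^2/3 + 44*j/3 - 32/3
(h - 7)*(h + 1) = h^2 - 6*h - 7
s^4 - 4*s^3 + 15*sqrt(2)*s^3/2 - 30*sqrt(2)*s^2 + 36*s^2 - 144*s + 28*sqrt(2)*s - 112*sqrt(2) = (s - 4)*(s + 2*sqrt(2))^2*(s + 7*sqrt(2)/2)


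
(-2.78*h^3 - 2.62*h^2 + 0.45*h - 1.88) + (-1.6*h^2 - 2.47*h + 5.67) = -2.78*h^3 - 4.22*h^2 - 2.02*h + 3.79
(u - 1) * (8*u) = 8*u^2 - 8*u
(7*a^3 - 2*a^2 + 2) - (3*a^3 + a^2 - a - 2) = 4*a^3 - 3*a^2 + a + 4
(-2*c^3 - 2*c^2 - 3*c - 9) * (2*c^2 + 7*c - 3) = -4*c^5 - 18*c^4 - 14*c^3 - 33*c^2 - 54*c + 27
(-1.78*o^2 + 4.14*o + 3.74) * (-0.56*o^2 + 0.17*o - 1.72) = 0.9968*o^4 - 2.621*o^3 + 1.671*o^2 - 6.485*o - 6.4328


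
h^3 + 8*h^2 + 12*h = h*(h + 2)*(h + 6)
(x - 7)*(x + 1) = x^2 - 6*x - 7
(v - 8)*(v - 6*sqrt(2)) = v^2 - 6*sqrt(2)*v - 8*v + 48*sqrt(2)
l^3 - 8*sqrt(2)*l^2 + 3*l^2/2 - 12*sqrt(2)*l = l*(l + 3/2)*(l - 8*sqrt(2))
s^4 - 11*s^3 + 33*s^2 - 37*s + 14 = (s - 7)*(s - 2)*(s - 1)^2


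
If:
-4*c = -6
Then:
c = 3/2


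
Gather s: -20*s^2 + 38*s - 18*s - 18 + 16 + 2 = -20*s^2 + 20*s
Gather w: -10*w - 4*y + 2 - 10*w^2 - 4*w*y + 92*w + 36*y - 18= -10*w^2 + w*(82 - 4*y) + 32*y - 16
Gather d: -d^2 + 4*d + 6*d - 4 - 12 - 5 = -d^2 + 10*d - 21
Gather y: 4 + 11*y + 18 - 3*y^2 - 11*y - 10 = 12 - 3*y^2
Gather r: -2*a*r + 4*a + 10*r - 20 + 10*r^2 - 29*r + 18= 4*a + 10*r^2 + r*(-2*a - 19) - 2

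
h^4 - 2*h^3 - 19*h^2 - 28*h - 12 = (h - 6)*(h + 1)^2*(h + 2)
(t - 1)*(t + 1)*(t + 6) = t^3 + 6*t^2 - t - 6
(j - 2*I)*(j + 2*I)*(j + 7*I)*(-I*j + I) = -I*j^4 + 7*j^3 + I*j^3 - 7*j^2 - 4*I*j^2 + 28*j + 4*I*j - 28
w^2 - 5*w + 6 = (w - 3)*(w - 2)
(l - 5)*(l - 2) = l^2 - 7*l + 10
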